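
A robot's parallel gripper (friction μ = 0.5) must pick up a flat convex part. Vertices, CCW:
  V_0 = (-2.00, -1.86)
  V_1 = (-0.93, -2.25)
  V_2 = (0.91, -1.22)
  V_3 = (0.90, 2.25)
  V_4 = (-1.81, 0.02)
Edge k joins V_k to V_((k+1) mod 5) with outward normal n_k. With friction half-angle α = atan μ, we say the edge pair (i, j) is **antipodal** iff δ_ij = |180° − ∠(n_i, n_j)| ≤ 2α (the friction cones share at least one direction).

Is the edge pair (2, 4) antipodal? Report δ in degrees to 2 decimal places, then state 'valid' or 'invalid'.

δ = 5.94°, valid

α = atan 0.5 = 26.57°;  2α = 53.13°
edge 2: e_2 = (-0.01, +3.47);  n_2 = (+1.0000, +0.0029)
edge 4: e_4 = (-0.19, -1.88);  n_4 = (-0.9949, +0.1006)
∠(n_2, n_4) = 174.06°
δ = |180° − 174.06°| = 5.94°
5.94° ≤ 2α = 53.13°  →  valid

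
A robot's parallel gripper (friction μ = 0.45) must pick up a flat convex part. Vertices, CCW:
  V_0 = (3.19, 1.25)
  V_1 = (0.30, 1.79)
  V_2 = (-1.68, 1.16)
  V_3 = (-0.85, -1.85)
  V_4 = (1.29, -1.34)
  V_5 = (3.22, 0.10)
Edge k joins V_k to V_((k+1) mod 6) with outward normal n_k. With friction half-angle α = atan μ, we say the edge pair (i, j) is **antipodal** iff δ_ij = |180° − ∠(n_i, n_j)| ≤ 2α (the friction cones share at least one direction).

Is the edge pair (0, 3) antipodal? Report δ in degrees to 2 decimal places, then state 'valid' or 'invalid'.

α = atan 0.45 = 24.23°;  2α = 48.46°
edge 0: e_0 = (-2.89, +0.54);  n_0 = (+0.1837, +0.9830)
edge 3: e_3 = (+2.14, +0.51);  n_3 = (+0.2318, -0.9728)
∠(n_0, n_3) = 156.01°
δ = |180° − 156.01°| = 23.99°
23.99° ≤ 2α = 48.46°  →  valid

δ = 23.99°, valid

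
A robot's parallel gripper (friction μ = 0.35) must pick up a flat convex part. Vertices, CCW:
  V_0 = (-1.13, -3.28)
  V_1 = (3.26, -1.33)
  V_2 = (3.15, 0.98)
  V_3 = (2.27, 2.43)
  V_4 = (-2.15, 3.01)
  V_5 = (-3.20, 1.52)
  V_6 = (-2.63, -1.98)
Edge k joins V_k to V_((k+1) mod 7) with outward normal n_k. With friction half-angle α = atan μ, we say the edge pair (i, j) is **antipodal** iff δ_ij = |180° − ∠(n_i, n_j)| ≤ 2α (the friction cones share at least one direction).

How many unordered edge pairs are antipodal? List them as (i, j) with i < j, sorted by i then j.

α = atan 0.35 = 19.29°;  2α = 38.58°
n_0 = (+0.4059, -0.9139)
n_1 = (+0.9989, +0.0476)
n_2 = (+0.8549, +0.5188)
n_3 = (+0.1301, +0.9915)
n_4 = (-0.8174, +0.5760)
n_5 = (-0.9870, -0.1607)
n_6 = (-0.6549, -0.7557)
  (0,1): δ = 111.22°  ·
  (0,2): δ = 82.70°  ·
  (0,3): δ = 31.43°  ✓
  (0,4): δ = 30.88°  ✓
  (0,5): δ = 75.30°  ·
  (0,6): δ = 115.14°  ·
  (1,2): δ = 151.47°  ·
  (1,3): δ = 100.20°  ·
  (1,4): δ = 37.90°  ✓
  (1,5): δ = 6.52°  ✓
  (1,6): δ = 46.36°  ·
  (2,3): δ = 128.73°  ·
  (2,4): δ = 66.43°  ·
  (2,5): δ = 22.00°  ✓
  (2,6): δ = 17.83°  ✓
  (3,4): δ = 117.70°  ·
  (3,5): δ = 73.27°  ·
  (3,6): δ = 33.44°  ✓
  (4,5): δ = 135.58°  ·
  (4,6): δ = 95.74°  ·
  (5,6): δ = 140.16°  ·
antipodal pairs: 7

count = 7; pairs: (0,3), (0,4), (1,4), (1,5), (2,5), (2,6), (3,6)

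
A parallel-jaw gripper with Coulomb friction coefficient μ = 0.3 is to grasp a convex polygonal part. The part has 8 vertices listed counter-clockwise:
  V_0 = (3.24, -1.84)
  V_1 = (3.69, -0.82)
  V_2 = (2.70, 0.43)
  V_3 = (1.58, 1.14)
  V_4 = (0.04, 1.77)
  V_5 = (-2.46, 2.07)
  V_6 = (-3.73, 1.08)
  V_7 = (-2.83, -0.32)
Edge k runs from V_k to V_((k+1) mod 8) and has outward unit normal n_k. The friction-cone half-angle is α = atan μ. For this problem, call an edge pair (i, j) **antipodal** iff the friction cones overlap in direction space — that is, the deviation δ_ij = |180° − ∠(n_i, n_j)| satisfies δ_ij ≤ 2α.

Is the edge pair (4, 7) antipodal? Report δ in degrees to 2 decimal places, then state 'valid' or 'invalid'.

δ = 7.22°, valid

α = atan 0.3 = 16.70°;  2α = 33.40°
edge 4: e_4 = (-2.50, +0.30);  n_4 = (+0.1191, +0.9929)
edge 7: e_7 = (+6.07, -1.52);  n_7 = (-0.2429, -0.9700)
∠(n_4, n_7) = 172.78°
δ = |180° − 172.78°| = 7.22°
7.22° ≤ 2α = 33.40°  →  valid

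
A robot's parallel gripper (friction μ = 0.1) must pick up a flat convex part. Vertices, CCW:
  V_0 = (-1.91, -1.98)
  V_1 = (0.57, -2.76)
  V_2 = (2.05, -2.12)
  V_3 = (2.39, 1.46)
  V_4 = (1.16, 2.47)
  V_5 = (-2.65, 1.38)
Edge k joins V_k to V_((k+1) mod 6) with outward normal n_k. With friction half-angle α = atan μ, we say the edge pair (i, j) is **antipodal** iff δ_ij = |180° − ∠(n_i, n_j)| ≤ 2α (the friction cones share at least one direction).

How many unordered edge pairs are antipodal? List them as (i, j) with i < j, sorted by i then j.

count = 1; pairs: (1,4)

α = atan 0.1 = 5.71°;  2α = 11.42°
n_0 = (-0.3000, -0.9539)
n_1 = (+0.3969, -0.9179)
n_2 = (+0.9955, -0.0945)
n_3 = (+0.6346, +0.7728)
n_4 = (-0.2751, +0.9614)
n_5 = (-0.9766, -0.2151)
  (0,1): δ = 139.16°  ·
  (0,2): δ = 77.97°  ·
  (0,3): δ = 21.93°  ·
  (0,4): δ = 33.42°  ·
  (0,5): δ = 119.88°  ·
  (1,2): δ = 118.81°  ·
  (1,3): δ = 62.78°  ·
  (1,4): δ = 7.42°  ✓
  (1,5): δ = 79.04°  ·
  (2,3): δ = 123.97°  ·
  (2,4): δ = 68.61°  ·
  (2,5): δ = 17.85°  ·
  (3,4): δ = 124.64°  ·
  (3,5): δ = 38.19°  ·
  (4,5): δ = 93.54°  ·
antipodal pairs: 1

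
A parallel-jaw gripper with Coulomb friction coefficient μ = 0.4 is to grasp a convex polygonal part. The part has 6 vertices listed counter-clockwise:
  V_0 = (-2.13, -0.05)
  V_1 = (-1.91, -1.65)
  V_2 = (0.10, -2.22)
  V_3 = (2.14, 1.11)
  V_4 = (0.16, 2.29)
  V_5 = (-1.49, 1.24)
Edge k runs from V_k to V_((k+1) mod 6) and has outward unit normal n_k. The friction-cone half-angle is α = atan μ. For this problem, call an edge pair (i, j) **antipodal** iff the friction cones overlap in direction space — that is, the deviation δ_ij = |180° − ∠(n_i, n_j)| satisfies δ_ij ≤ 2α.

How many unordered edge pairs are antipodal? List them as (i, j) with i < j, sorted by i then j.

α = atan 0.4 = 21.80°;  2α = 43.60°
n_0 = (-0.9907, -0.1362)
n_1 = (-0.2728, -0.9621)
n_2 = (+0.8527, -0.5224)
n_3 = (+0.5119, +0.8590)
n_4 = (-0.5369, +0.8437)
n_5 = (-0.8958, +0.4444)
  (0,1): δ = 113.66°  ·
  (0,2): δ = 39.32°  ✓
  (0,3): δ = 51.38°  ·
  (0,4): δ = 114.64°  ·
  (0,5): δ = 145.78°  ·
  (1,2): δ = 105.66°  ·
  (1,3): δ = 14.96°  ✓
  (1,4): δ = 48.30°  ·
  (1,5): δ = 79.45°  ·
  (2,3): δ = 89.30°  ·
  (2,4): δ = 26.04°  ✓
  (2,5): δ = 5.11°  ✓
  (3,4): δ = 116.74°  ·
  (3,5): δ = 85.59°  ·
  (4,5): δ = 148.86°  ·
antipodal pairs: 4

count = 4; pairs: (0,2), (1,3), (2,4), (2,5)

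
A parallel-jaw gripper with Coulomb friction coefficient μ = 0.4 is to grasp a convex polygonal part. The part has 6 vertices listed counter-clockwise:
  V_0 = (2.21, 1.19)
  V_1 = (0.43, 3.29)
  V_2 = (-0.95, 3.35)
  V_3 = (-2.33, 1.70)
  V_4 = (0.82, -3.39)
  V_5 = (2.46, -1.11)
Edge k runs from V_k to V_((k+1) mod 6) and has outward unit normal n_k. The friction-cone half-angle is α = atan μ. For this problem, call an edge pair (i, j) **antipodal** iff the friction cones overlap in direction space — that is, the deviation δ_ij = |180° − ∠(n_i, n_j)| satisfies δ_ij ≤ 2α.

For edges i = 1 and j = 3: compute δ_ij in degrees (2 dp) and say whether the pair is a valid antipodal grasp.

α = atan 0.4 = 21.80°;  2α = 43.60°
edge 1: e_1 = (-1.38, +0.06);  n_1 = (+0.0434, +0.9991)
edge 3: e_3 = (+3.15, -5.09);  n_3 = (-0.8503, -0.5262)
∠(n_1, n_3) = 124.24°
δ = |180° − 124.24°| = 55.76°
55.76° > 2α = 43.60°  →  invalid

δ = 55.76°, invalid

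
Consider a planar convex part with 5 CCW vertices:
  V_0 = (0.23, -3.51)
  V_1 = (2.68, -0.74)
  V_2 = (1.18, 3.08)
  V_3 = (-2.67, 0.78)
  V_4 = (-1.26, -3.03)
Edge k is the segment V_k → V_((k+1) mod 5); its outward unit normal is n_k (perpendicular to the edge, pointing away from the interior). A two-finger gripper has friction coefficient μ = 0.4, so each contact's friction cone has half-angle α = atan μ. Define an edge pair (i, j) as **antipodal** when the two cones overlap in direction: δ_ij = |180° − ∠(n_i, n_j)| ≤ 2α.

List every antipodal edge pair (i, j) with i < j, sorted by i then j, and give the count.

α = atan 0.4 = 21.80°;  2α = 43.60°
n_0 = (+0.7490, -0.6625)
n_1 = (+0.9308, +0.3655)
n_2 = (-0.5129, +0.8585)
n_3 = (-0.9378, -0.3471)
n_4 = (-0.3066, -0.9518)
  (0,1): δ = 117.07°  ·
  (0,2): δ = 17.65°  ✓
  (0,3): δ = 61.80°  ·
  (0,4): δ = 113.64°  ·
  (1,2): δ = 80.58°  ·
  (1,3): δ = 1.13°  ✓
  (1,4): δ = 50.71°  ·
  (2,3): δ = 100.55°  ·
  (2,4): δ = 48.71°  ·
  (3,4): δ = 128.16°  ·
antipodal pairs: 2

count = 2; pairs: (0,2), (1,3)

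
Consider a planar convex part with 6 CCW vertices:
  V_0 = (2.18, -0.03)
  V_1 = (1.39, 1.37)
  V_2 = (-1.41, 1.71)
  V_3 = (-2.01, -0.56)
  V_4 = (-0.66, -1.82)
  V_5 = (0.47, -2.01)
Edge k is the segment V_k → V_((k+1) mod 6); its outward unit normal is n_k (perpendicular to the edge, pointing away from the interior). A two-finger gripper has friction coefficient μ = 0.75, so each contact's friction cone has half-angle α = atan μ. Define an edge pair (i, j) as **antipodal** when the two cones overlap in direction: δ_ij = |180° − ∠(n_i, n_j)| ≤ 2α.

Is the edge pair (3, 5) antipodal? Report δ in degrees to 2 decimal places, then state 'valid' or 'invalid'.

δ = 87.79°, invalid

α = atan 0.75 = 36.87°;  2α = 73.74°
edge 3: e_3 = (+1.35, -1.26);  n_3 = (-0.6823, -0.7311)
edge 5: e_5 = (+1.71, +1.98);  n_5 = (+0.7568, -0.6536)
∠(n_3, n_5) = 92.21°
δ = |180° − 92.21°| = 87.79°
87.79° > 2α = 73.74°  →  invalid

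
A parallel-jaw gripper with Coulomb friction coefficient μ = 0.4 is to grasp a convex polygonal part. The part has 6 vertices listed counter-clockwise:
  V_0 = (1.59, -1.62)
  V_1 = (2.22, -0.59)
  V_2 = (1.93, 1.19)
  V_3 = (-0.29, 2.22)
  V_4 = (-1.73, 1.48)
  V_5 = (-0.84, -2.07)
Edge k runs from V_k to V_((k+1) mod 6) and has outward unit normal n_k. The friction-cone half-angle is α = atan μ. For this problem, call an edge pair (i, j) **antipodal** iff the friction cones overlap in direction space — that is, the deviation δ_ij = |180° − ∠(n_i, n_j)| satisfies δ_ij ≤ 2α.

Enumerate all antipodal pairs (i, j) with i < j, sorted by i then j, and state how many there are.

count = 4; pairs: (0,3), (1,4), (2,5), (3,5)

α = atan 0.4 = 21.80°;  2α = 43.60°
n_0 = (+0.8531, -0.5218)
n_1 = (+0.9870, +0.1608)
n_2 = (+0.4209, +0.9071)
n_3 = (-0.4571, +0.8894)
n_4 = (-0.9700, -0.2432)
n_5 = (+0.1821, -0.9833)
  (0,1): δ = 139.29°  ·
  (0,2): δ = 83.44°  ·
  (0,3): δ = 31.35°  ✓
  (0,4): δ = 45.53°  ·
  (0,5): δ = 131.94°  ·
  (1,2): δ = 124.14°  ·
  (1,3): δ = 72.06°  ·
  (1,4): δ = 4.82°  ✓
  (1,5): δ = 91.24°  ·
  (2,3): δ = 127.91°  ·
  (2,4): δ = 51.04°  ·
  (2,5): δ = 35.38°  ✓
  (3,4): δ = 103.12°  ·
  (3,5): δ = 16.71°  ✓
  (4,5): δ = 93.58°  ·
antipodal pairs: 4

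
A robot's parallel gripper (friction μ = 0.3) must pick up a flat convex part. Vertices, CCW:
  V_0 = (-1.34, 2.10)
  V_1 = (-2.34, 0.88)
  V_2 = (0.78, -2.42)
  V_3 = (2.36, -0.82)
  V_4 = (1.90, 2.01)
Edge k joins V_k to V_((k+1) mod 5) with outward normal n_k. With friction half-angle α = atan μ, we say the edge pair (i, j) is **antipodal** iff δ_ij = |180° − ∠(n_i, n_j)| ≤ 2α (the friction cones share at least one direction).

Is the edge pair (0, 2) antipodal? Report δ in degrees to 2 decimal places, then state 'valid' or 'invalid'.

δ = 5.30°, valid

α = atan 0.3 = 16.70°;  2α = 33.40°
edge 0: e_0 = (-1.00, -1.22);  n_0 = (-0.7734, +0.6339)
edge 2: e_2 = (+1.58, +1.60);  n_2 = (+0.7115, -0.7026)
∠(n_0, n_2) = 174.70°
δ = |180° − 174.70°| = 5.30°
5.30° ≤ 2α = 33.40°  →  valid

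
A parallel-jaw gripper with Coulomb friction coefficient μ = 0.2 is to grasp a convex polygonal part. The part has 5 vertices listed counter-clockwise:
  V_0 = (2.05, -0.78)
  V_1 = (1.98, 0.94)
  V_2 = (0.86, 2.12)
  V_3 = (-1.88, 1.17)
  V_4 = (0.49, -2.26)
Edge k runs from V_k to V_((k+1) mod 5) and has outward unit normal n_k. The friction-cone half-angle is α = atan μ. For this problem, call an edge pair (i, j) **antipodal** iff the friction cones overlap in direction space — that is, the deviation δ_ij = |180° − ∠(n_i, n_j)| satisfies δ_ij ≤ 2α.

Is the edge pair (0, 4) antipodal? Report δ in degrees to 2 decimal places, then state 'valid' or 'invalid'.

δ = 131.16°, invalid

α = atan 0.2 = 11.31°;  2α = 22.62°
edge 0: e_0 = (-0.07, +1.72);  n_0 = (+0.9992, +0.0407)
edge 4: e_4 = (+1.56, +1.48);  n_4 = (+0.6883, -0.7255)
∠(n_0, n_4) = 48.84°
δ = |180° − 48.84°| = 131.16°
131.16° > 2α = 22.62°  →  invalid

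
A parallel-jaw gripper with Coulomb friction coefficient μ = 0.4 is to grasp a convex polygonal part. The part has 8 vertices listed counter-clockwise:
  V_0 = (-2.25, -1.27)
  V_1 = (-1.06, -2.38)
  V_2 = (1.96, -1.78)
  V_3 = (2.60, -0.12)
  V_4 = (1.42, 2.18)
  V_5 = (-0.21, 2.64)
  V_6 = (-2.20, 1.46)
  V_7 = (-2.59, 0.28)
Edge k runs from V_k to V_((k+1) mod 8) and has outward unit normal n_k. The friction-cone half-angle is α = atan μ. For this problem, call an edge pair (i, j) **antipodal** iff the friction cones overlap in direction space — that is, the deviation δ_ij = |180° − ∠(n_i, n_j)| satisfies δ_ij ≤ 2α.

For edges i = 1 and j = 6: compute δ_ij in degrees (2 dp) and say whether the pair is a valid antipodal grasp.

δ = 60.47°, invalid

α = atan 0.4 = 21.80°;  2α = 43.60°
edge 1: e_1 = (+3.02, +0.60);  n_1 = (+0.1949, -0.9808)
edge 6: e_6 = (-0.39, -1.18);  n_6 = (-0.9495, +0.3138)
∠(n_1, n_6) = 119.53°
δ = |180° − 119.53°| = 60.47°
60.47° > 2α = 43.60°  →  invalid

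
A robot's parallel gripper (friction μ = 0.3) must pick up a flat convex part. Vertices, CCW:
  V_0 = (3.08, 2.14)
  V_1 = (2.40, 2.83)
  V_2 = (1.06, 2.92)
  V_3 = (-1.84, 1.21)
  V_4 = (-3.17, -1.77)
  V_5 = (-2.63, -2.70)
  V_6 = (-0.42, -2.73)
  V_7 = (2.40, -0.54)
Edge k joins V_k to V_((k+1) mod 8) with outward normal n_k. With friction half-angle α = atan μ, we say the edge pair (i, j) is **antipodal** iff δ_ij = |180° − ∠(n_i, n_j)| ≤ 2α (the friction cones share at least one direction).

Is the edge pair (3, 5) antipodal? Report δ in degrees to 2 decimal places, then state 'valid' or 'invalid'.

α = atan 0.3 = 16.70°;  2α = 33.40°
edge 3: e_3 = (-1.33, -2.98);  n_3 = (-0.9132, +0.4076)
edge 5: e_5 = (+2.21, -0.03);  n_5 = (-0.0136, -0.9999)
∠(n_3, n_5) = 113.27°
δ = |180° − 113.27°| = 66.73°
66.73° > 2α = 33.40°  →  invalid

δ = 66.73°, invalid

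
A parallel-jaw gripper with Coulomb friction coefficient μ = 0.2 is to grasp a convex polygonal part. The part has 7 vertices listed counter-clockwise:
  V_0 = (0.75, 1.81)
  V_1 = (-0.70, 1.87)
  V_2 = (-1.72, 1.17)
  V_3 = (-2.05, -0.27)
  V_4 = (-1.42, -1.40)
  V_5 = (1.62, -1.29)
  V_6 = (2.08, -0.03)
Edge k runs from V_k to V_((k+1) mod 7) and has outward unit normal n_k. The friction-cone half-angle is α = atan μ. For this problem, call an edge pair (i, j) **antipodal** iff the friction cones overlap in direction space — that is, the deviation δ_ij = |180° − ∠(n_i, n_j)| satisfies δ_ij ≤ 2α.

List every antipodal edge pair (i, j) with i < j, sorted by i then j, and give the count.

count = 3; pairs: (0,4), (2,5), (3,6)

α = atan 0.2 = 11.31°;  2α = 22.62°
n_0 = (+0.0413, +0.9991)
n_1 = (-0.5658, +0.8245)
n_2 = (-0.9747, +0.2234)
n_3 = (-0.8734, -0.4870)
n_4 = (+0.0362, -0.9993)
n_5 = (+0.9394, -0.3429)
n_6 = (+0.8104, +0.5858)
  (0,1): δ = 143.17°  ·
  (0,2): δ = 100.54°  ·
  (0,3): δ = 58.49°  ·
  (0,4): δ = 4.44°  ✓
  (0,5): δ = 72.31°  ·
  (0,6): δ = 128.23°  ·
  (1,2): δ = 137.37°  ·
  (1,3): δ = 95.32°  ·
  (1,4): δ = 32.39°  ·
  (1,5): δ = 35.48°  ·
  (1,6): δ = 91.40°  ·
  (2,3): δ = 137.95°  ·
  (2,4): δ = 75.02°  ·
  (2,5): δ = 7.15°  ✓
  (2,6): δ = 48.77°  ·
  (3,4): δ = 117.07°  ·
  (3,5): δ = 49.20°  ·
  (3,6): δ = 6.72°  ✓
  (4,5): δ = 112.13°  ·
  (4,6): δ = 56.21°  ·
  (5,6): δ = 124.08°  ·
antipodal pairs: 3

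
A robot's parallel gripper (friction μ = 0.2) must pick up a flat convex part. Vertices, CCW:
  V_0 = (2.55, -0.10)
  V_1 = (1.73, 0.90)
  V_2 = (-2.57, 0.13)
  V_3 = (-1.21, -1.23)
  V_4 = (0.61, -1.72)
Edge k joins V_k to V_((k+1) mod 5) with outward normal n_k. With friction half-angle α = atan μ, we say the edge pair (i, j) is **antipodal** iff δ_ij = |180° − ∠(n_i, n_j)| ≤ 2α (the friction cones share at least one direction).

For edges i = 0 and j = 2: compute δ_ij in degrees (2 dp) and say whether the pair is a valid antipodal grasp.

δ = 5.65°, valid

α = atan 0.2 = 11.31°;  2α = 22.62°
edge 0: e_0 = (-0.82, +1.00);  n_0 = (+0.7733, +0.6341)
edge 2: e_2 = (+1.36, -1.36);  n_2 = (-0.7071, -0.7071)
∠(n_0, n_2) = 174.35°
δ = |180° − 174.35°| = 5.65°
5.65° ≤ 2α = 22.62°  →  valid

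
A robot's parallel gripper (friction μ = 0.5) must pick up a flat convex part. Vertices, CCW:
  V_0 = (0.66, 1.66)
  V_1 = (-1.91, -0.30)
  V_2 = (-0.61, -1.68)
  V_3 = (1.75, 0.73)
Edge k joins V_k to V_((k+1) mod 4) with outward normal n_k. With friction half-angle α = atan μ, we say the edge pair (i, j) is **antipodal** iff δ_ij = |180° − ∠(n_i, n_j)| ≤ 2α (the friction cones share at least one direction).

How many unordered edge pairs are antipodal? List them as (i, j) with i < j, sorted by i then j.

α = atan 0.5 = 26.57°;  2α = 53.13°
n_0 = (-0.6064, +0.7951)
n_1 = (-0.7279, -0.6857)
n_2 = (+0.7145, -0.6997)
n_3 = (+0.6491, +0.7607)
  (0,1): δ = 84.04°  ·
  (0,2): δ = 8.27°  ✓
  (0,3): δ = 102.20°  ·
  (1,2): δ = 87.69°  ·
  (1,3): δ = 6.24°  ✓
  (2,3): δ = 86.07°  ·
antipodal pairs: 2

count = 2; pairs: (0,2), (1,3)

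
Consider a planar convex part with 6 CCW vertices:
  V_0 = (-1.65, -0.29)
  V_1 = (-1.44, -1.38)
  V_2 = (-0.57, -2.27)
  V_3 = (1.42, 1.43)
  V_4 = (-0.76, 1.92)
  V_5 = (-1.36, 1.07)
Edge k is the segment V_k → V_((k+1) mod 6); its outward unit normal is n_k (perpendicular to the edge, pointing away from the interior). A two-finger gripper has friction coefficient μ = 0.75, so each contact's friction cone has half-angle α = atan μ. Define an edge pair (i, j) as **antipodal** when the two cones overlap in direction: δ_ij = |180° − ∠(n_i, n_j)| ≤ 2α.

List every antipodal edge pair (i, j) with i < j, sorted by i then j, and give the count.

count = 6; pairs: (0,2), (0,3), (1,2), (1,3), (2,4), (2,5)

α = atan 0.75 = 36.87°;  2α = 73.74°
n_0 = (-0.9819, -0.1892)
n_1 = (-0.7151, -0.6990)
n_2 = (+0.8807, -0.4737)
n_3 = (+0.2193, +0.9757)
n_4 = (-0.8170, +0.5767)
n_5 = (-0.9780, +0.2085)
  (0,1): δ = 146.56°  ·
  (0,2): δ = 39.18°  ✓
  (0,3): δ = 66.43°  ✓
  (0,4): δ = 133.88°  ·
  (0,5): δ = 157.06°  ·
  (1,2): δ = 72.62°  ✓
  (1,3): δ = 32.98°  ✓
  (1,4): δ = 100.43°  ·
  (1,5): δ = 123.61°  ·
  (2,3): δ = 74.39°  ·
  (2,4): δ = 6.94°  ✓
  (2,5): δ = 16.24°  ✓
  (3,4): δ = 112.55°  ·
  (3,5): δ = 89.37°  ·
  (4,5): δ = 156.82°  ·
antipodal pairs: 6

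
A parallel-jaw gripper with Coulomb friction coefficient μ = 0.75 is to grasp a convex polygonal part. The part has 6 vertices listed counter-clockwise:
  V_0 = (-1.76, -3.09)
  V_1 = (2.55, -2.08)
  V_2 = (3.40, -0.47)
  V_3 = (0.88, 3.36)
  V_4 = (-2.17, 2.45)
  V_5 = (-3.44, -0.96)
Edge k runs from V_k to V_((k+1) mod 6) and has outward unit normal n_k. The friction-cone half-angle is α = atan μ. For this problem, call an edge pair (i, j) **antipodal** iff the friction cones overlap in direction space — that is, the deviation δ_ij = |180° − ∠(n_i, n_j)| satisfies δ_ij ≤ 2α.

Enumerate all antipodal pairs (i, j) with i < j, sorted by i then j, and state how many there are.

count = 9; pairs: (0,2), (0,3), (0,4), (1,3), (1,4), (1,5), (2,4), (2,5), (3,5)

α = atan 0.75 = 36.87°;  2α = 73.74°
n_0 = (+0.2282, -0.9736)
n_1 = (+0.8843, -0.4669)
n_2 = (+0.8354, +0.5497)
n_3 = (-0.2859, +0.9583)
n_4 = (-0.9371, +0.3490)
n_5 = (-0.7852, -0.6193)
  (0,1): δ = 131.02°  ·
  (0,2): δ = 69.85°  ✓
  (0,3): δ = 3.42°  ✓
  (0,4): δ = 56.38°  ✓
  (0,5): δ = 115.08°  ·
  (1,2): δ = 118.82°  ·
  (1,3): δ = 45.56°  ✓
  (1,4): δ = 7.40°  ✓
  (1,5): δ = 66.10°  ✓
  (2,3): δ = 106.73°  ·
  (2,4): δ = 53.77°  ✓
  (2,5): δ = 4.92°  ✓
  (3,4): δ = 127.04°  ·
  (3,5): δ = 68.35°  ✓
  (4,5): δ = 121.31°  ·
antipodal pairs: 9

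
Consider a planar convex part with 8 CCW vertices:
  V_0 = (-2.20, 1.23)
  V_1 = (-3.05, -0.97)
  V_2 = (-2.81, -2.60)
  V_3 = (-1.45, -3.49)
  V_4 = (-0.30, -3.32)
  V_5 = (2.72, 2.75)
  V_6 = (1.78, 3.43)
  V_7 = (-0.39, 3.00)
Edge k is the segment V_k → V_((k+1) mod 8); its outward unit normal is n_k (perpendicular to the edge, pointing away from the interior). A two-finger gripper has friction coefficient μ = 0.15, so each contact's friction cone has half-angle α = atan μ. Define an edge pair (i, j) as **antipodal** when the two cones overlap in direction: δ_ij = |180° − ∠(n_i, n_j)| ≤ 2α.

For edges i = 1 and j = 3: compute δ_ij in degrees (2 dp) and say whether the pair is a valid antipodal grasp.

δ = 89.97°, invalid

α = atan 0.15 = 8.53°;  2α = 17.06°
edge 1: e_1 = (+0.24, -1.63);  n_1 = (-0.9893, -0.1457)
edge 3: e_3 = (+1.15, +0.17);  n_3 = (+0.1462, -0.9892)
∠(n_1, n_3) = 90.03°
δ = |180° − 90.03°| = 89.97°
89.97° > 2α = 17.06°  →  invalid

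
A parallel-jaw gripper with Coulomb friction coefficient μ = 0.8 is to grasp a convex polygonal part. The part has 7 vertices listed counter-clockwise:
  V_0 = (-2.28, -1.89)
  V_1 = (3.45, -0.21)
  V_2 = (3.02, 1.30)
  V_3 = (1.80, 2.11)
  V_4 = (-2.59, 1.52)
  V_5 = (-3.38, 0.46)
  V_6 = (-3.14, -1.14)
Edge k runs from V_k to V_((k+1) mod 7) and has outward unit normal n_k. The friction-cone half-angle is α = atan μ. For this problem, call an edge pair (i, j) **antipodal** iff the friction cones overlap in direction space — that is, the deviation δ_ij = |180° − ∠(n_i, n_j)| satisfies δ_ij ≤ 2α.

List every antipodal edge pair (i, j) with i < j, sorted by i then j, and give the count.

count = 9; pairs: (0,2), (0,3), (0,4), (1,4), (1,5), (1,6), (2,5), (2,6), (3,6)

α = atan 0.8 = 38.66°;  2α = 77.32°
n_0 = (+0.2814, -0.9596)
n_1 = (+0.9618, +0.2739)
n_2 = (+0.5531, +0.8331)
n_3 = (-0.1332, +0.9911)
n_4 = (-0.8018, +0.5976)
n_5 = (-0.9889, -0.1483)
n_6 = (-0.6573, -0.7537)
  (0,1): δ = 90.45°  ·
  (0,2): δ = 49.92°  ✓
  (0,3): δ = 8.69°  ✓
  (0,4): δ = 36.96°  ✓
  (0,5): δ = 82.19°  ·
  (0,6): δ = 122.57°  ·
  (1,2): δ = 139.48°  ·
  (1,3): δ = 98.24°  ·
  (1,4): δ = 52.59°  ✓
  (1,5): δ = 7.36°  ✓
  (1,6): δ = 33.01°  ✓
  (2,3): δ = 138.76°  ·
  (2,4): δ = 93.11°  ·
  (2,5): δ = 47.89°  ✓
  (2,6): δ = 7.51°  ✓
  (3,4): δ = 134.35°  ·
  (3,5): δ = 89.12°  ·
  (3,6): δ = 48.75°  ✓
  (4,5): δ = 134.77°  ·
  (4,6): δ = 94.39°  ·
  (5,6): δ = 139.62°  ·
antipodal pairs: 9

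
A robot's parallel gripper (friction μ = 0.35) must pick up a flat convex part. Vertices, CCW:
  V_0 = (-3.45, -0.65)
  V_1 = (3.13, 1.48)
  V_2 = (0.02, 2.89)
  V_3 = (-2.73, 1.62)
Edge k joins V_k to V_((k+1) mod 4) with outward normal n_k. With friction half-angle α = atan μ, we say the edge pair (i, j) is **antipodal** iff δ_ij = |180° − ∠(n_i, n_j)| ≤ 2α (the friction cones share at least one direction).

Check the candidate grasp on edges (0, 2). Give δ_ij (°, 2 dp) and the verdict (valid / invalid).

δ = 6.85°, valid

α = atan 0.35 = 19.29°;  2α = 38.58°
edge 0: e_0 = (+6.58, +2.13);  n_0 = (+0.3080, -0.9514)
edge 2: e_2 = (-2.75, -1.27);  n_2 = (-0.4193, +0.9079)
∠(n_0, n_2) = 173.15°
δ = |180° − 173.15°| = 6.85°
6.85° ≤ 2α = 38.58°  →  valid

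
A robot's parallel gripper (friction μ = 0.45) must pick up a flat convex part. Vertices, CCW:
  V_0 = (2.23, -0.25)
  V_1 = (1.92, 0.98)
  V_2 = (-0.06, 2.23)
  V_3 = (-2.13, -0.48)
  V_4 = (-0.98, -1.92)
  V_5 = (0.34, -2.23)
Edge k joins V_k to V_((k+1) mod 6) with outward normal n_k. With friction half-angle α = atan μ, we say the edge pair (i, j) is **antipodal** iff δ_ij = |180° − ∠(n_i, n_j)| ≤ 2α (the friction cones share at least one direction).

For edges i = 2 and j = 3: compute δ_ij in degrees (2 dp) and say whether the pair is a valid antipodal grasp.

α = atan 0.45 = 24.23°;  2α = 48.46°
edge 2: e_2 = (-2.07, -2.71);  n_2 = (-0.7947, +0.6070)
edge 3: e_3 = (+1.15, -1.44);  n_3 = (-0.7814, -0.6240)
∠(n_2, n_3) = 75.99°
δ = |180° − 75.99°| = 104.01°
104.01° > 2α = 48.46°  →  invalid

δ = 104.01°, invalid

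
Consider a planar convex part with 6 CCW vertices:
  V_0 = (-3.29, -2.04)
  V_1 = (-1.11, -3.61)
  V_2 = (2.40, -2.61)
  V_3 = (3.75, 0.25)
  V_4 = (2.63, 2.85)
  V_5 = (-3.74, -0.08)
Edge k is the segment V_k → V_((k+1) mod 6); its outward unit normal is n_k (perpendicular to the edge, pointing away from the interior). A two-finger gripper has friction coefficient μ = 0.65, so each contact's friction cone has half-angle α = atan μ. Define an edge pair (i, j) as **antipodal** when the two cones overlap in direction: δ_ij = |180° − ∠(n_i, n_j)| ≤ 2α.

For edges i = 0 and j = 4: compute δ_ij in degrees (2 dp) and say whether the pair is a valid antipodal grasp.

δ = 60.46°, valid

α = atan 0.65 = 33.02°;  2α = 66.05°
edge 0: e_0 = (+2.18, -1.57);  n_0 = (-0.5844, -0.8115)
edge 4: e_4 = (-6.37, -2.93);  n_4 = (-0.4179, +0.9085)
∠(n_0, n_4) = 119.54°
δ = |180° − 119.54°| = 60.46°
60.46° ≤ 2α = 66.05°  →  valid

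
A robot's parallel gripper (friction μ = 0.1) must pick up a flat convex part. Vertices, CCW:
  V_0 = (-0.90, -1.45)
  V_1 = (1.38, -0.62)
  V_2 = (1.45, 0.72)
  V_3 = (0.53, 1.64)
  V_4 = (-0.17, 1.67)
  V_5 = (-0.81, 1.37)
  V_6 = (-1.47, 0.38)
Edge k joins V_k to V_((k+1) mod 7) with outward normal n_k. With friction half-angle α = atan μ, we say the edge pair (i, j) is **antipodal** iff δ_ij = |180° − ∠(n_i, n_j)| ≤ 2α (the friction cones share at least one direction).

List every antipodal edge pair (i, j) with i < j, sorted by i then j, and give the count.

count = 1; pairs: (0,4)

α = atan 0.1 = 5.71°;  2α = 11.42°
n_0 = (+0.3421, -0.9397)
n_1 = (+0.9986, -0.0522)
n_2 = (+0.7071, +0.7071)
n_3 = (+0.0428, +0.9991)
n_4 = (-0.4244, +0.9055)
n_5 = (-0.8321, +0.5547)
n_6 = (-0.9548, -0.2974)
  (0,1): δ = 112.99°  ·
  (0,2): δ = 65.00°  ·
  (0,3): δ = 22.46°  ·
  (0,4): δ = 5.11°  ✓
  (0,5): δ = 36.31°  ·
  (0,6): δ = 87.30°  ·
  (1,2): δ = 132.01°  ·
  (1,3): δ = 89.46°  ·
  (1,4): δ = 61.89°  ·
  (1,5): δ = 30.70°  ·
  (1,6): δ = 20.29°  ·
  (2,3): δ = 137.45°  ·
  (2,4): δ = 109.89°  ·
  (2,5): δ = 78.69°  ·
  (2,6): δ = 27.70°  ·
  (3,4): δ = 152.43°  ·
  (3,5): δ = 121.24°  ·
  (3,6): δ = 70.25°  ·
  (4,5): δ = 148.80°  ·
  (4,6): δ = 97.81°  ·
  (5,6): δ = 129.01°  ·
antipodal pairs: 1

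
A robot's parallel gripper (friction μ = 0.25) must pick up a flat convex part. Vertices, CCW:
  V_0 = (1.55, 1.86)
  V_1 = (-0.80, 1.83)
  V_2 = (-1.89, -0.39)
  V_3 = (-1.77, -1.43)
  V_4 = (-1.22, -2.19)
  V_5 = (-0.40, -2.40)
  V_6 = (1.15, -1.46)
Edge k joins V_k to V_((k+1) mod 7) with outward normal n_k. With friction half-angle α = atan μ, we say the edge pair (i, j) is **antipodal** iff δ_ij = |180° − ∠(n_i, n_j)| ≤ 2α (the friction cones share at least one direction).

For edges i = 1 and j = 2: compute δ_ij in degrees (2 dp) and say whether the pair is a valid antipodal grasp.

δ = 147.27°, invalid

α = atan 0.25 = 14.04°;  2α = 28.07°
edge 1: e_1 = (-1.09, -2.22);  n_1 = (-0.8976, +0.4407)
edge 2: e_2 = (+0.12, -1.04);  n_2 = (-0.9934, -0.1146)
∠(n_1, n_2) = 32.73°
δ = |180° − 32.73°| = 147.27°
147.27° > 2α = 28.07°  →  invalid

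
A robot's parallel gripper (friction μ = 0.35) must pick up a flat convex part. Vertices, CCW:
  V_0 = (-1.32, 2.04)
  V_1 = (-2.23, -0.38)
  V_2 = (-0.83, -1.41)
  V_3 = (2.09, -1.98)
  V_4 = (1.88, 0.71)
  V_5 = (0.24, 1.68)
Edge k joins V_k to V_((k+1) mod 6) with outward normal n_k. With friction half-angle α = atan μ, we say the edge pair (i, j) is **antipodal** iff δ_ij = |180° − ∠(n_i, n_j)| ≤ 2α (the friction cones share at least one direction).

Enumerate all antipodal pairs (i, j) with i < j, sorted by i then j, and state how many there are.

α = atan 0.35 = 19.29°;  2α = 38.58°
n_0 = (-0.9360, +0.3520)
n_1 = (-0.5926, -0.8055)
n_2 = (-0.1916, -0.9815)
n_3 = (+0.9970, +0.0778)
n_4 = (+0.5091, +0.8607)
n_5 = (+0.2249, +0.9744)
  (0,1): δ = 105.73°  ·
  (0,2): δ = 80.44°  ·
  (0,3): δ = 25.07°  ✓
  (0,4): δ = 80.01°  ·
  (0,5): δ = 97.61°  ·
  (1,2): δ = 154.70°  ·
  (1,3): δ = 49.19°  ·
  (1,4): δ = 5.74°  ✓
  (1,5): δ = 23.35°  ✓
  (2,3): δ = 74.49°  ·
  (2,4): δ = 19.56°  ✓
  (2,5): δ = 1.95°  ✓
  (3,4): δ = 125.07°  ·
  (3,5): δ = 107.46°  ·
  (4,5): δ = 162.39°  ·
antipodal pairs: 5

count = 5; pairs: (0,3), (1,4), (1,5), (2,4), (2,5)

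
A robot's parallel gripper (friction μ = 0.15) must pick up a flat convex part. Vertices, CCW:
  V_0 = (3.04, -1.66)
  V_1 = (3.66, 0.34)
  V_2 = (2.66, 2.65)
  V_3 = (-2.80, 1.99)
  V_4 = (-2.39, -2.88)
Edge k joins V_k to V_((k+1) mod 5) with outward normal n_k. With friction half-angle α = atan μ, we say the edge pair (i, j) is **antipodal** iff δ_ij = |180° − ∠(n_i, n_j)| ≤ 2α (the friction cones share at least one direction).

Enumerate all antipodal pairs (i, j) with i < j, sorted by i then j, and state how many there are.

α = atan 0.15 = 8.53°;  2α = 17.06°
n_0 = (+0.9552, -0.2961)
n_1 = (+0.9177, +0.3973)
n_2 = (-0.1200, +0.9928)
n_3 = (-0.9965, -0.0839)
n_4 = (+0.2192, -0.9757)
  (0,1): δ = 139.37°  ·
  (0,2): δ = 65.88°  ·
  (0,3): δ = 22.04°  ·
  (0,4): δ = 119.89°  ·
  (1,2): δ = 106.52°  ·
  (1,3): δ = 18.60°  ·
  (1,4): δ = 79.25°  ·
  (2,3): δ = 92.08°  ·
  (2,4): δ = 5.77°  ✓
  (3,4): δ = 82.15°  ·
antipodal pairs: 1

count = 1; pairs: (2,4)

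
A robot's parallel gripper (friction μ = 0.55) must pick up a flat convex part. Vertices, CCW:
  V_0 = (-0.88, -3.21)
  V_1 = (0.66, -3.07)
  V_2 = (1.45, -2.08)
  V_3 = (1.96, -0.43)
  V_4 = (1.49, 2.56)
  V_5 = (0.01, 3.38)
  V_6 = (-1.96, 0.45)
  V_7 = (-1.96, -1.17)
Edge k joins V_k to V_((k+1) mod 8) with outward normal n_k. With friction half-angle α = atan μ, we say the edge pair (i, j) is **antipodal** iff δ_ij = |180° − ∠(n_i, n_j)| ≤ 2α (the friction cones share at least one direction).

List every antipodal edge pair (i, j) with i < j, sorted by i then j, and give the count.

α = atan 0.55 = 28.81°;  2α = 57.62°
n_0 = (+0.0905, -0.9959)
n_1 = (+0.7816, -0.6237)
n_2 = (+0.9554, -0.2953)
n_3 = (+0.9879, +0.1553)
n_4 = (+0.4846, +0.8747)
n_5 = (-0.8299, +0.5580)
n_6 = (-1.0000, -0.0000)
n_7 = (-0.8838, -0.4679)
  (0,1): δ = 133.78°  ·
  (0,2): δ = 112.37°  ·
  (0,3): δ = 86.26°  ·
  (0,4): δ = 34.18°  ✓
  (0,5): δ = 50.89°  ✓
  (0,6): δ = 84.81°  ·
  (0,7): δ = 112.70°  ·
  (1,2): δ = 158.59°  ·
  (1,3): δ = 132.48°  ·
  (1,4): δ = 80.40°  ·
  (1,5): δ = 4.67°  ✓
  (1,6): δ = 38.59°  ✓
  (1,7): δ = 66.49°  ·
  (2,3): δ = 153.89°  ·
  (2,4): δ = 101.81°  ·
  (2,5): δ = 16.74°  ✓
  (2,6): δ = 17.18°  ✓
  (2,7): δ = 45.07°  ✓
  (3,4): δ = 127.92°  ·
  (3,5): δ = 42.85°  ✓
  (3,6): δ = 8.93°  ✓
  (3,7): δ = 18.96°  ✓
  (4,5): δ = 94.93°  ·
  (4,6): δ = 61.01°  ·
  (4,7): δ = 33.11°  ✓
  (5,6): δ = 146.08°  ·
  (5,7): δ = 118.19°  ·
  (6,7): δ = 152.10°  ·
antipodal pairs: 11

count = 11; pairs: (0,4), (0,5), (1,5), (1,6), (2,5), (2,6), (2,7), (3,5), (3,6), (3,7), (4,7)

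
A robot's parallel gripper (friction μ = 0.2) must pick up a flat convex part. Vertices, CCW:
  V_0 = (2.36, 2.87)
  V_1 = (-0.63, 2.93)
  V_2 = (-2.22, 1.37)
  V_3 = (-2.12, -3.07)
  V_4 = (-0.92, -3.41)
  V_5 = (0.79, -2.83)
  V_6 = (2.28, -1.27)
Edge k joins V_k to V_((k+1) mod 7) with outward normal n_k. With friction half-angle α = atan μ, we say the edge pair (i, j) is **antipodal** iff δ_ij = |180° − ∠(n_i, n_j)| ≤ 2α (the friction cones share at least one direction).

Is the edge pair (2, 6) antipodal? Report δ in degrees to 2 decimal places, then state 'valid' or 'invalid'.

δ = 2.40°, valid

α = atan 0.2 = 11.31°;  2α = 22.62°
edge 2: e_2 = (+0.10, -4.44);  n_2 = (-0.9997, -0.0225)
edge 6: e_6 = (+0.08, +4.14);  n_6 = (+0.9998, -0.0193)
∠(n_2, n_6) = 177.60°
δ = |180° − 177.60°| = 2.40°
2.40° ≤ 2α = 22.62°  →  valid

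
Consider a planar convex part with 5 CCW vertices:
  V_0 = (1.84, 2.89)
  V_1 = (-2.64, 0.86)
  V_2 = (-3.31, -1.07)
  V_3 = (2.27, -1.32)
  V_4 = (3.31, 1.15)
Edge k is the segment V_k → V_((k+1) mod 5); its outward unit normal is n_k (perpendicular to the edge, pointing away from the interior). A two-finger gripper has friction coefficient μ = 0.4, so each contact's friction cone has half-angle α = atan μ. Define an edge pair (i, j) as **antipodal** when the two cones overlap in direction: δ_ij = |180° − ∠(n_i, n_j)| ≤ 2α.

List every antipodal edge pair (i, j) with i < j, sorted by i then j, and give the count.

α = atan 0.4 = 21.80°;  2α = 43.60°
n_0 = (-0.4127, +0.9109)
n_1 = (-0.9447, +0.3280)
n_2 = (-0.0448, -0.9990)
n_3 = (+0.9216, -0.3881)
n_4 = (+0.7639, +0.6454)
  (0,1): δ = 133.52°  ·
  (0,2): δ = 26.94°  ✓
  (0,3): δ = 42.79°  ✓
  (0,4): δ = 105.82°  ·
  (1,2): δ = 73.42°  ·
  (1,3): δ = 3.69°  ✓
  (1,4): δ = 59.34°  ·
  (2,3): δ = 110.27°  ·
  (2,4): δ = 47.24°  ·
  (3,4): δ = 116.97°  ·
antipodal pairs: 3

count = 3; pairs: (0,2), (0,3), (1,3)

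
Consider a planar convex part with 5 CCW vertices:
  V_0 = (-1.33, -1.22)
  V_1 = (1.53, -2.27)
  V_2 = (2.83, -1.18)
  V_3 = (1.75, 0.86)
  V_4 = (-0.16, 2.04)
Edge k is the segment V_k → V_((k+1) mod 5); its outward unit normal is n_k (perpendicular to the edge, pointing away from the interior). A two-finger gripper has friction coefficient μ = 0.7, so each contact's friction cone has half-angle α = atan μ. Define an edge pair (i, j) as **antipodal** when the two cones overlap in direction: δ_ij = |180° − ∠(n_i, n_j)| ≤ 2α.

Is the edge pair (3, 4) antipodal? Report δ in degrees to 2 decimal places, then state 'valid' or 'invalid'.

δ = 78.04°, invalid

α = atan 0.7 = 34.99°;  2α = 69.98°
edge 3: e_3 = (-1.91, +1.18);  n_3 = (+0.5256, +0.8507)
edge 4: e_4 = (-1.17, -3.26);  n_4 = (-0.9412, +0.3378)
∠(n_3, n_4) = 101.96°
δ = |180° − 101.96°| = 78.04°
78.04° > 2α = 69.98°  →  invalid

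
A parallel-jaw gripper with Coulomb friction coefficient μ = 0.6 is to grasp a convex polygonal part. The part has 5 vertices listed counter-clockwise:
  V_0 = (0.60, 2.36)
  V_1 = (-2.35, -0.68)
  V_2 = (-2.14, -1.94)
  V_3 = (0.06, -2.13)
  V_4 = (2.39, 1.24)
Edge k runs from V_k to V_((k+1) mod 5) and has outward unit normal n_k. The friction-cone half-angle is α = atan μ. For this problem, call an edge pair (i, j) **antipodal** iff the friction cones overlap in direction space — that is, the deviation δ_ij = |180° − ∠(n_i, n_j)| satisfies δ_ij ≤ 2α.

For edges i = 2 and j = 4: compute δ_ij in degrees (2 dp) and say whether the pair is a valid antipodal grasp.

α = atan 0.6 = 30.96°;  2α = 61.93°
edge 2: e_2 = (+2.20, -0.19);  n_2 = (-0.0860, -0.9963)
edge 4: e_4 = (-1.79, +1.12);  n_4 = (+0.5304, +0.8477)
∠(n_2, n_4) = 152.90°
δ = |180° − 152.90°| = 27.10°
27.10° ≤ 2α = 61.93°  →  valid

δ = 27.10°, valid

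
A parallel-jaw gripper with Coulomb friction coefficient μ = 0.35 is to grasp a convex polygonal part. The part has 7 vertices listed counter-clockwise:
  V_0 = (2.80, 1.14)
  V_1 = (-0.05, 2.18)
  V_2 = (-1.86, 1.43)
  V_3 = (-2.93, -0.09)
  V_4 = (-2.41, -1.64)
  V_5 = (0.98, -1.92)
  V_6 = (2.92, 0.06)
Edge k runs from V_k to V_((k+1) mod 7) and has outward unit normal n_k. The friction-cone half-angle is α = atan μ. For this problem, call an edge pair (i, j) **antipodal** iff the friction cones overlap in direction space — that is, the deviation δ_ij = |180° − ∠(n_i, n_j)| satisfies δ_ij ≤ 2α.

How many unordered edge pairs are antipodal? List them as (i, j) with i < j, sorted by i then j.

α = atan 0.35 = 19.29°;  2α = 38.58°
n_0 = (+0.3428, +0.9394)
n_1 = (-0.3828, +0.9238)
n_2 = (-0.8177, +0.5756)
n_3 = (-0.9481, -0.3181)
n_4 = (-0.0823, -0.9966)
n_5 = (+0.7143, -0.6999)
n_6 = (+0.9939, +0.1104)
  (0,1): δ = 137.44°  ·
  (0,2): δ = 105.10°  ·
  (0,3): δ = 51.41°  ·
  (0,4): δ = 15.33°  ✓
  (0,5): δ = 65.63°  ·
  (0,6): δ = 116.39°  ·
  (1,2): δ = 147.65°  ·
  (1,3): δ = 93.96°  ·
  (1,4): δ = 27.23°  ✓
  (1,5): δ = 23.08°  ✓
  (1,6): δ = 73.83°  ·
  (2,3): δ = 126.31°  ·
  (2,4): δ = 59.58°  ·
  (2,5): δ = 9.27°  ✓
  (2,6): δ = 41.48°  ·
  (3,4): δ = 113.27°  ·
  (3,5): δ = 62.96°  ·
  (3,6): δ = 12.21°  ✓
  (4,5): δ = 129.69°  ·
  (4,6): δ = 78.94°  ·
  (5,6): δ = 129.24°  ·
antipodal pairs: 5

count = 5; pairs: (0,4), (1,4), (1,5), (2,5), (3,6)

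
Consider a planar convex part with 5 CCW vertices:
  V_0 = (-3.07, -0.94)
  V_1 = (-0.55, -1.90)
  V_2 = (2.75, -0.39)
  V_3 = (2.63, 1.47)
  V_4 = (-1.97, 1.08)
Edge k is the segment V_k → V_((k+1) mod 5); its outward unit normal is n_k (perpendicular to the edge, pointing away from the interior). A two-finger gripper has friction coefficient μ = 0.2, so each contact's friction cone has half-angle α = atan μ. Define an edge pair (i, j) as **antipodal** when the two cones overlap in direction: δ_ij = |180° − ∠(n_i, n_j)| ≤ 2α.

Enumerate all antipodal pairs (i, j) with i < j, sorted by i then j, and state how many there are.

α = atan 0.2 = 11.31°;  2α = 22.62°
n_0 = (-0.3560, -0.9345)
n_1 = (+0.4161, -0.9093)
n_2 = (+0.9979, +0.0644)
n_3 = (-0.0845, +0.9964)
n_4 = (-0.8782, +0.4782)
  (0,1): δ = 134.56°  ·
  (0,2): δ = 65.45°  ·
  (0,3): δ = 25.70°  ·
  (0,4): δ = 82.28°  ·
  (1,2): δ = 110.90°  ·
  (1,3): δ = 19.74°  ✓
  (1,4): δ = 36.84°  ·
  (2,3): δ = 88.85°  ·
  (2,4): δ = 32.26°  ·
  (3,4): δ = 123.42°  ·
antipodal pairs: 1

count = 1; pairs: (1,3)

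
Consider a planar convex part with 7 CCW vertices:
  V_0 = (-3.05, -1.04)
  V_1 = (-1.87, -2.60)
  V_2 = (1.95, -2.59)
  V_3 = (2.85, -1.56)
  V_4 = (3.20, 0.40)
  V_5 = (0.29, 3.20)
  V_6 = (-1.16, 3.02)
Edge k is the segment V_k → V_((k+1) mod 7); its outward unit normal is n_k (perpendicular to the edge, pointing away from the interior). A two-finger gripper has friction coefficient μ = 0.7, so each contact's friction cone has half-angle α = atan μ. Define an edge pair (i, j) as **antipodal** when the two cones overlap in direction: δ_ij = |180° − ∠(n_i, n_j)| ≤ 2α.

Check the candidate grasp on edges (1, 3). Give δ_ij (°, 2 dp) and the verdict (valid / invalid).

δ = 100.27°, invalid

α = atan 0.7 = 34.99°;  2α = 69.98°
edge 1: e_1 = (+3.82, +0.01);  n_1 = (+0.0026, -1.0000)
edge 3: e_3 = (+0.35, +1.96);  n_3 = (+0.9844, -0.1758)
∠(n_1, n_3) = 79.73°
δ = |180° − 79.73°| = 100.27°
100.27° > 2α = 69.98°  →  invalid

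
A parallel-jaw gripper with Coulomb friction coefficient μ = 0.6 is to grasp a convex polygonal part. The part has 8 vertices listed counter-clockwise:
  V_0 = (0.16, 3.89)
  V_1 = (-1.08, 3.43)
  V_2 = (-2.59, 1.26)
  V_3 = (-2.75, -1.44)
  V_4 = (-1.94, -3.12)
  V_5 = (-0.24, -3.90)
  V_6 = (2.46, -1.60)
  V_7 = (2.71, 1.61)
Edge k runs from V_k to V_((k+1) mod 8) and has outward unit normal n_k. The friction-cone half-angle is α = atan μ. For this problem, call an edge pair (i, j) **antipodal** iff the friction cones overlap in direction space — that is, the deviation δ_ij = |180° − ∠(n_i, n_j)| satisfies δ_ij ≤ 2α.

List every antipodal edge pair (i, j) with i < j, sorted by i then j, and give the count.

count = 10; pairs: (0,4), (0,5), (1,5), (1,6), (2,5), (2,6), (2,7), (3,6), (3,7), (4,7)

α = atan 0.6 = 30.96°;  2α = 61.93°
n_0 = (-0.3478, +0.9376)
n_1 = (-0.8208, +0.5712)
n_2 = (-0.9982, +0.0592)
n_3 = (-0.9008, -0.4343)
n_4 = (-0.4170, -0.9089)
n_5 = (+0.6485, -0.7612)
n_6 = (+0.9970, -0.0776)
n_7 = (+0.6665, +0.7455)
  (0,1): δ = 145.19°  ·
  (0,2): δ = 113.74°  ·
  (0,3): δ = 84.61°  ·
  (0,4): δ = 45.00°  ✓
  (0,5): δ = 20.07°  ✓
  (0,6): δ = 65.19°  ·
  (0,7): δ = 117.85°  ·
  (1,2): δ = 148.56°  ·
  (1,3): δ = 119.43°  ·
  (1,4): δ = 79.81°  ·
  (1,5): δ = 14.74°  ✓
  (1,6): δ = 30.38°  ✓
  (1,7): δ = 83.03°  ·
  (2,3): δ = 150.87°  ·
  (2,4): δ = 111.26°  ·
  (2,5): δ = 46.18°  ✓
  (2,6): δ = 1.06°  ✓
  (2,7): δ = 51.59°  ✓
  (3,4): δ = 140.39°  ·
  (3,5): δ = 75.31°  ·
  (3,6): δ = 30.19°  ✓
  (3,7): δ = 22.46°  ✓
  (4,5): δ = 114.93°  ·
  (4,6): δ = 69.81°  ·
  (4,7): δ = 17.15°  ✓
  (5,6): δ = 134.88°  ·
  (5,7): δ = 82.23°  ·
  (6,7): δ = 127.35°  ·
antipodal pairs: 10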